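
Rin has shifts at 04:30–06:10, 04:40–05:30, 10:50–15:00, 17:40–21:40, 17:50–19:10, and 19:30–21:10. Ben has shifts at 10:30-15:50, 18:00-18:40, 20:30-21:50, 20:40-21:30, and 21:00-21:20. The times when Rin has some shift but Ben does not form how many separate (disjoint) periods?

3

First set merges to 04:30–06:10, 10:50–15:00, 17:40–21:40.
Second set merges to 10:30–15:50, 18:00–18:40, 20:30–21:50.
A \ B = 04:30–06:10, 17:40–18:00, 18:40–20:30.
That is 3 disjoint pieces.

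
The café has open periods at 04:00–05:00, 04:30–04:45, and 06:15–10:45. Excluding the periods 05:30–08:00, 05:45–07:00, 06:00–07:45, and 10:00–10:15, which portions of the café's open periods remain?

First set merges to 04:00–05:00, 06:15–10:45.
Second set merges to 05:30–08:00, 10:00–10:15.
04:00–05:00 is untouched.
06:15–10:45 with B removed leaves 08:00–10:00, 10:15–10:45.

04:00–05:00, 08:00–10:00, 10:15–10:45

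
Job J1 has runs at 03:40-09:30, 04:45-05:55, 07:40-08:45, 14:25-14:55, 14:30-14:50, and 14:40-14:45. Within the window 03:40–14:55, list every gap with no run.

Covered (merged): 03:40–09:30, 14:25–14:55.
Complement within 03:40–14:55: 09:30–14:25.

09:30–14:25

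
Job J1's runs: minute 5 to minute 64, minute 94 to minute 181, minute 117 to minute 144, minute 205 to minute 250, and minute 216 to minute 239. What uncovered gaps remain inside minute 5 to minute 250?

Covered (merged): minute 5 to minute 64, minute 94 to minute 181, minute 205 to minute 250.
Gaps within minute 5 to minute 250: minute 64 to minute 94, minute 181 to minute 205.

minute 64 to minute 94, minute 181 to minute 205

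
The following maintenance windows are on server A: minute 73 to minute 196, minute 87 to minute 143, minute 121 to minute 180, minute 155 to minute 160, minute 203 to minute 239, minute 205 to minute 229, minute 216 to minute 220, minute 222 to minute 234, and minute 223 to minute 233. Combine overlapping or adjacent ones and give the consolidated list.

minute 87 to minute 143 overlaps/touches minute 73 to minute 196 → extend to minute 73 to minute 196.
minute 121 to minute 180 overlaps/touches minute 73 to minute 196 → extend to minute 73 to minute 196.
minute 155 to minute 160 overlaps/touches minute 73 to minute 196 → extend to minute 73 to minute 196.
minute 203 to minute 239 is disjoint → start new block.
minute 205 to minute 229 overlaps/touches minute 203 to minute 239 → extend to minute 203 to minute 239.
minute 216 to minute 220 overlaps/touches minute 203 to minute 239 → extend to minute 203 to minute 239.
minute 222 to minute 234 overlaps/touches minute 203 to minute 239 → extend to minute 203 to minute 239.
minute 223 to minute 233 overlaps/touches minute 203 to minute 239 → extend to minute 203 to minute 239.

minute 73 to minute 196, minute 203 to minute 239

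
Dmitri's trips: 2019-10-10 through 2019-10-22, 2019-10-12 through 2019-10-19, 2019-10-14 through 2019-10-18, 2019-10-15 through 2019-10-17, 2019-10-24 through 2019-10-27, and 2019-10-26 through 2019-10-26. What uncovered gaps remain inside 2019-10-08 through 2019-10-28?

2019-10-08 through 2019-10-09, 2019-10-23 through 2019-10-23, 2019-10-28 through 2019-10-28

After merging, the occupied span is 2019-10-10 through 2019-10-22, 2019-10-24 through 2019-10-27.
Gaps within 2019-10-08 through 2019-10-28: 2019-10-08 through 2019-10-09, 2019-10-23 through 2019-10-23, 2019-10-28 through 2019-10-28.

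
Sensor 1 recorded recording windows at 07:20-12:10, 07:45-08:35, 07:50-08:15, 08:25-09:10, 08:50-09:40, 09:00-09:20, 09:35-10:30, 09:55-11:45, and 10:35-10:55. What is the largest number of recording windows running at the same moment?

4

At 09:00, 4 of the intervals are simultaneously active.
No point has more.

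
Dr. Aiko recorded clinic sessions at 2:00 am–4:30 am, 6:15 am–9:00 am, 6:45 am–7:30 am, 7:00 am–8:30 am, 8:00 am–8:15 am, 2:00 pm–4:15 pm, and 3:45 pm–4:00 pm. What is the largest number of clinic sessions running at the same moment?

3

Sweep endpoints in order; track running count of active intervals.
Peak of 3 reached at 7:00 am.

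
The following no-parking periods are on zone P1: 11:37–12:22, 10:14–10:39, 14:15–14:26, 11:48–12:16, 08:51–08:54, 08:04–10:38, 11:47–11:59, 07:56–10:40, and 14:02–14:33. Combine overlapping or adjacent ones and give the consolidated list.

07:56–10:40, 11:37–12:22, 14:02–14:33

Sort by start: 07:56–10:40, 08:04–10:38, 08:51–08:54, 10:14–10:39, 11:37–12:22, 11:47–11:59, 11:48–12:16, 14:02–14:33, 14:15–14:26.
08:04–10:38 overlaps/touches 07:56–10:40 → extend to 07:56–10:40.
08:51–08:54 overlaps/touches 07:56–10:40 → extend to 07:56–10:40.
10:14–10:39 overlaps/touches 07:56–10:40 → extend to 07:56–10:40.
11:37–12:22 is disjoint → start new block.
11:47–11:59 overlaps/touches 11:37–12:22 → extend to 11:37–12:22.
11:48–12:16 overlaps/touches 11:37–12:22 → extend to 11:37–12:22.
14:02–14:33 is disjoint → start new block.
14:15–14:26 overlaps/touches 14:02–14:33 → extend to 14:02–14:33.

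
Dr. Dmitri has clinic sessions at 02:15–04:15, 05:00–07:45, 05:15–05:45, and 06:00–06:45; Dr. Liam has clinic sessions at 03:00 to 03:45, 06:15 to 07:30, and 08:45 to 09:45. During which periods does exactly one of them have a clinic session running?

Merge the first list: 02:15–04:15, 05:00–07:45.
A but not B: 02:15–03:00, 03:45–04:15, 05:00–06:15, 07:30–07:45.
B but not A: 08:45–09:45.
Combining gives A △ B.

02:15–03:00, 03:45–04:15, 05:00–06:15, 07:30–07:45, 08:45–09:45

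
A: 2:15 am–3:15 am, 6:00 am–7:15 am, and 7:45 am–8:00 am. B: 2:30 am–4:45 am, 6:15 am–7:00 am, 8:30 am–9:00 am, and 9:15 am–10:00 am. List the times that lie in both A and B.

2:30 am–3:15 am, 6:15 am–7:00 am

2:15 am–3:15 am meets the second set on 2:30 am–3:15 am.
6:00 am–7:15 am meets the second set on 6:15 am–7:00 am.
7:45 am–8:00 am: no overlap with the second set.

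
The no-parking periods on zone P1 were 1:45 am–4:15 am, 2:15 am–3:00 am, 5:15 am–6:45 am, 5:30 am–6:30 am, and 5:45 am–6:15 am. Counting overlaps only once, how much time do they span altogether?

4 h

Merged: 1:45 am–4:15 am, 5:15 am–6:45 am.
Lengths: 2 h 30 min + 1 h 30 min = 4 h.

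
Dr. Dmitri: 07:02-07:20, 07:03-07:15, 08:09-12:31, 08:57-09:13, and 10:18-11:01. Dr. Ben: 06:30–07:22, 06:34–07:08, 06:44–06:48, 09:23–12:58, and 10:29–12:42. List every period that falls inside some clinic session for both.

A, merged: 07:02–07:20, 08:09–12:31.
B, merged: 06:30–07:22, 09:23–12:58.
07:02–07:20 meets the second set on 07:02–07:20.
08:09–12:31 meets the second set on 09:23–12:31.

07:02–07:20, 09:23–12:31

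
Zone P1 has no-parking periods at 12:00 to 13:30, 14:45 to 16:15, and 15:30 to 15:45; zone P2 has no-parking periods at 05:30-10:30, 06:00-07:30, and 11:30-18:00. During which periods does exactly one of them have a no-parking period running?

First set merges to 12:00–13:30, 14:45–16:15.
Second set merges to 05:30–10:30, 11:30–18:00.
A \ B = none.
B \ A = 05:30–10:30, 11:30–12:00, 13:30–14:45, 16:15–18:00.
Union of the two gives the symmetric difference.

05:30–10:30, 11:30–12:00, 13:30–14:45, 16:15–18:00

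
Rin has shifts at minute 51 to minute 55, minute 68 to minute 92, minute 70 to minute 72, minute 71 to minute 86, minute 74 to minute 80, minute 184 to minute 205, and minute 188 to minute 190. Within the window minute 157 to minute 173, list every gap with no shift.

minute 157 to minute 173

After merging, the occupied span is minute 51 to minute 55, minute 68 to minute 92, minute 184 to minute 205.
Uncovered inside minute 157 to minute 173: minute 157 to minute 173.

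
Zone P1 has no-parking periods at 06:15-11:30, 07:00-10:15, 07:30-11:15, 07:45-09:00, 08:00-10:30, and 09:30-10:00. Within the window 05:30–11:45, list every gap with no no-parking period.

The merged coverage is 06:15–11:30.
Complement within 05:30–11:45: 05:30–06:15, 11:30–11:45.

05:30–06:15, 11:30–11:45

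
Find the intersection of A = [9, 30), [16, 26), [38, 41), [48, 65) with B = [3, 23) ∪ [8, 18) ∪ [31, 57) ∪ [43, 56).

[9, 23) ∪ [38, 41) ∪ [48, 57)

Merge the first list: [9, 30), [38, 41), [48, 65).
Merge the second list: [3, 23), [31, 57).
[9, 30) overlaps B on [9, 23).
[38, 41) overlaps B on [38, 41).
[48, 65) overlaps B on [48, 57).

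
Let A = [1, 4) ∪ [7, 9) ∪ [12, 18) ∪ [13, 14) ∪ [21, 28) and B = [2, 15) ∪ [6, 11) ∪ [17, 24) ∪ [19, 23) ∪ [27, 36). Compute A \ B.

[1, 2) ∪ [15, 17) ∪ [24, 27)

A, merged: [1, 4), [7, 9), [12, 18), [21, 28).
B, merged: [2, 15), [17, 24), [27, 36).
[1, 4) minus B → [1, 2).
[7, 9): fully covered by B → removed.
[12, 18) minus B → [15, 17).
[21, 28) minus B → [24, 27).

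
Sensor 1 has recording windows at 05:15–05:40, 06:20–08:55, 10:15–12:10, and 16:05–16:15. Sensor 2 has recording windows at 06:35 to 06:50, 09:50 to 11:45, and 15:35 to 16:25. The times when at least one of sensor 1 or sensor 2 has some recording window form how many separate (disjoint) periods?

4

A ∪ B = 05:15–05:40, 06:20–08:55, 09:50–12:10, 15:35–16:25.
That is 4 disjoint pieces.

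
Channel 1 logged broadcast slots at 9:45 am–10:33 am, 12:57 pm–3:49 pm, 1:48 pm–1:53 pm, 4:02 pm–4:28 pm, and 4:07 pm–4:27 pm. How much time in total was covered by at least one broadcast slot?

4 h 6 min

Merged: 9:45 am-10:33 am, 12:57 pm-3:49 pm, 4:02 pm-4:28 pm.
Lengths: 48 min + 2 h 52 min + 26 min = 4 h 6 min.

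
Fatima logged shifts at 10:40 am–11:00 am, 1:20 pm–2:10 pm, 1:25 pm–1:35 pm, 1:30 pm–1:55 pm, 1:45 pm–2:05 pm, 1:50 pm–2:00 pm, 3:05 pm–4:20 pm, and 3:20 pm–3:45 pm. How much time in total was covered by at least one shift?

Merged: 10:40 am–11:00 am, 1:20 pm–2:10 pm, 3:05 pm–4:20 pm.
Lengths: 20 min + 50 min + 1 h 15 min = 2 h 25 min.

2 h 25 min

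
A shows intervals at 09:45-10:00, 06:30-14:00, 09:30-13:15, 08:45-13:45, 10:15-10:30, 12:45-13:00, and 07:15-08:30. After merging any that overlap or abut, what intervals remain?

06:30-14:00

Sort by start: 06:30-14:00, 07:15-08:30, 08:45-13:45, 09:30-13:15, 09:45-10:00, 10:15-10:30, 12:45-13:00.
07:15-08:30 overlaps/touches 06:30-14:00 → extend to 06:30-14:00.
08:45-13:45 overlaps/touches 06:30-14:00 → extend to 06:30-14:00.
09:30-13:15 overlaps/touches 06:30-14:00 → extend to 06:30-14:00.
09:45-10:00 overlaps/touches 06:30-14:00 → extend to 06:30-14:00.
10:15-10:30 overlaps/touches 06:30-14:00 → extend to 06:30-14:00.
12:45-13:00 overlaps/touches 06:30-14:00 → extend to 06:30-14:00.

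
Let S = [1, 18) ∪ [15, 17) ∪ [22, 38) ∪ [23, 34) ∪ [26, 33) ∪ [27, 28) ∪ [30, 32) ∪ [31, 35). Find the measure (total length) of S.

Merged: [1, 18), [22, 38).
Lengths: 17 + 16 = 33.

33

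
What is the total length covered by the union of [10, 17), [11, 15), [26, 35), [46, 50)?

20

Merged: [10, 17), [26, 35), [46, 50).
Lengths: 7 + 9 + 4 = 20.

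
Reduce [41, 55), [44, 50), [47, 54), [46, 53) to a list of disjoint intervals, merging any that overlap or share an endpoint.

Sort by start: [41, 55), [44, 50), [46, 53), [47, 54).
[44, 50) overlaps/touches [41, 55) → extend to [41, 55).
[46, 53) overlaps/touches [41, 55) → extend to [41, 55).
[47, 54) overlaps/touches [41, 55) → extend to [41, 55).

[41, 55)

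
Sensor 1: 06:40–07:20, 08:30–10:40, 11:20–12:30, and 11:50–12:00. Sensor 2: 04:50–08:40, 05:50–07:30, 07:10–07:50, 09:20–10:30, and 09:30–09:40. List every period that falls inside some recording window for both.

A, merged: 06:40-07:20, 08:30-10:40, 11:20-12:30.
B, merged: 04:50-08:40, 09:20-10:30.
06:40-07:20 ∩ B → 06:40-07:20.
08:30-10:40 ∩ B → 08:30-08:40, 09:20-10:30.
11:20-12:30 meets no B interval.

06:40-07:20, 08:30-08:40, 09:20-10:30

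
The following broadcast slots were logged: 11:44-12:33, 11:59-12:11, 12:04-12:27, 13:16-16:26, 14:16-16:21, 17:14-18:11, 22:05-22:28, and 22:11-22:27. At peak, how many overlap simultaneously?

3

Walk the sorted start/end points keeping a running depth.
The depth first hits 3 at 12:04.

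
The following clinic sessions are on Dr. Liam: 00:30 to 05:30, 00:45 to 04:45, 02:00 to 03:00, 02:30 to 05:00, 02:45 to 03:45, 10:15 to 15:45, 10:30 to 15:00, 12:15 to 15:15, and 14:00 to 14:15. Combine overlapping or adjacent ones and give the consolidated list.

00:45–04:45 overlaps/touches 00:30–05:30 → extend to 00:30–05:30.
02:00–03:00 overlaps/touches 00:30–05:30 → extend to 00:30–05:30.
02:30–05:00 overlaps/touches 00:30–05:30 → extend to 00:30–05:30.
02:45–03:45 overlaps/touches 00:30–05:30 → extend to 00:30–05:30.
10:15–15:45 is disjoint → start new block.
10:30–15:00 overlaps/touches 10:15–15:45 → extend to 10:15–15:45.
12:15–15:15 overlaps/touches 10:15–15:45 → extend to 10:15–15:45.
14:00–14:15 overlaps/touches 10:15–15:45 → extend to 10:15–15:45.

00:30–05:30, 10:15–15:45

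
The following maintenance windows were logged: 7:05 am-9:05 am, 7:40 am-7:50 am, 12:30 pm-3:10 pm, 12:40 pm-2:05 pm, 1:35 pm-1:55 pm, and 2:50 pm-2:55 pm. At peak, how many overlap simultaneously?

3

At 1:35 pm, 3 of the intervals are simultaneously active.
No point has more.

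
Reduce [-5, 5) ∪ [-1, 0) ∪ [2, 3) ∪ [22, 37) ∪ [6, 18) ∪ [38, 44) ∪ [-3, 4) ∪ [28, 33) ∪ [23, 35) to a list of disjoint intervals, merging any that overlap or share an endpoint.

Sort by start: [-5, 5), [-3, 4), [-1, 0), [2, 3), [6, 18), [22, 37), [23, 35), [28, 33), [38, 44).
[-3, 4) overlaps/touches [-5, 5) → extend to [-5, 5).
[-1, 0) overlaps/touches [-5, 5) → extend to [-5, 5).
[2, 3) overlaps/touches [-5, 5) → extend to [-5, 5).
[6, 18) is disjoint → start new block.
[22, 37) is disjoint → start new block.
[23, 35) overlaps/touches [22, 37) → extend to [22, 37).
[28, 33) overlaps/touches [22, 37) → extend to [22, 37).
[38, 44) is disjoint → start new block.

[-5, 5) ∪ [6, 18) ∪ [22, 37) ∪ [38, 44)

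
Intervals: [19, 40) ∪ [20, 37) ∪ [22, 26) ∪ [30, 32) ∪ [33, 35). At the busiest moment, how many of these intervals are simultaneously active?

3

Sweep endpoints in order; track running count of active intervals.
Peak of 3 reached at 22.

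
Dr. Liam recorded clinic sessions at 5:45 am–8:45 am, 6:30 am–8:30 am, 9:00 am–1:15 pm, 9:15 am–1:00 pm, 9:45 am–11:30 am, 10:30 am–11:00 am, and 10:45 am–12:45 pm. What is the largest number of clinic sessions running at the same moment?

5

Walk the sorted start/end points keeping a running depth.
The depth first hits 5 at 10:45 am.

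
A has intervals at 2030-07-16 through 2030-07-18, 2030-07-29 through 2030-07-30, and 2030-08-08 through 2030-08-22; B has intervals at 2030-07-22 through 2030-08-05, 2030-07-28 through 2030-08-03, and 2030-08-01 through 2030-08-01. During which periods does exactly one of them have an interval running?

2030-07-16 through 2030-07-18, 2030-07-22 through 2030-07-28, 2030-07-31 through 2030-08-05, 2030-08-08 through 2030-08-22

B, merged: 2030-07-22 through 2030-08-05.
Only in the first: 2030-07-16 through 2030-07-18, 2030-08-08 through 2030-08-22.
Only in the second: 2030-07-22 through 2030-07-28, 2030-07-31 through 2030-08-05.
Together these are the periods covered by exactly one.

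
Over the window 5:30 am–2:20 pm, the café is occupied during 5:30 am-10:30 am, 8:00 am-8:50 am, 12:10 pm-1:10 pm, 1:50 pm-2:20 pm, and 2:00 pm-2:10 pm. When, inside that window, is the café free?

The merged coverage is 5:30 am-10:30 am, 12:10 pm-1:10 pm, 1:50 pm-2:20 pm.
Gaps within 5:30 am-2:20 pm: 10:30 am-12:10 pm, 1:10 pm-1:50 pm.

10:30 am-12:10 pm, 1:10 pm-1:50 pm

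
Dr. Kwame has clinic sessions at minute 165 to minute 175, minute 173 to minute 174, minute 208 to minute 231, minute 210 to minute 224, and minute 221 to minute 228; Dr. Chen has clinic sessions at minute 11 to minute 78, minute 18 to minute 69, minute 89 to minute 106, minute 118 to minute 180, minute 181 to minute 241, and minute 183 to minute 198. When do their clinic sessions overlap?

minute 165 to minute 175, minute 208 to minute 231

A, merged: minute 165 to minute 175, minute 208 to minute 231.
B, merged: minute 11 to minute 78, minute 89 to minute 106, minute 118 to minute 180, minute 181 to minute 241.
minute 165 to minute 175 meets the second set on minute 165 to minute 175.
minute 208 to minute 231 meets the second set on minute 208 to minute 231.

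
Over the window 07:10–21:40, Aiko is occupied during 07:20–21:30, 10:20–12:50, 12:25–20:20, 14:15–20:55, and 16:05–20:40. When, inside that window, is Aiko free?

07:10–07:20, 21:30–21:40

Covered (merged): 07:20–21:30.
Complement within 07:10–21:40: 07:10–07:20, 21:30–21:40.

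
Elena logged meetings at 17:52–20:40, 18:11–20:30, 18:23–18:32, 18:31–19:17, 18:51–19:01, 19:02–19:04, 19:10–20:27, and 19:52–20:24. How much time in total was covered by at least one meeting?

2 h 48 min

Merged: 17:52–20:40.
Length: 2 h 48 min.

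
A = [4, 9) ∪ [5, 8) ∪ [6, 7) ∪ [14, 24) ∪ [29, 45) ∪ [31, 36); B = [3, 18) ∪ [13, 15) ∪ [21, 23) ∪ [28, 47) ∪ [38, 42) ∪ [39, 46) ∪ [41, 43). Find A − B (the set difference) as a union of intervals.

[18, 21) ∪ [23, 24)

A, merged: [4, 9), [14, 24), [29, 45).
B, merged: [3, 18), [21, 23), [28, 47).
[4, 9) lies entirely inside B → drops out.
[14, 24) with B removed leaves [18, 21), [23, 24).
[29, 45) lies entirely inside B → drops out.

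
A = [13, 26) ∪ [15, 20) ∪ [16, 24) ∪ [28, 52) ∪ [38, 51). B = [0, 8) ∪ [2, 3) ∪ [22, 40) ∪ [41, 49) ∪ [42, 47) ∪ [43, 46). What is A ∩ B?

Merge the first list: [13, 26), [28, 52).
Merge the second list: [0, 8), [22, 40), [41, 49).
[13, 26) overlaps B on [22, 26).
[28, 52) overlaps B on [28, 40), [41, 49).

[22, 26) ∪ [28, 40) ∪ [41, 49)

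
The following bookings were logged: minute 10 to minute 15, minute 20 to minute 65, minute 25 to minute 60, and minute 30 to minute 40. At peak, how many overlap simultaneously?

3

At minute 30, 3 of the intervals are simultaneously active.
No point has more.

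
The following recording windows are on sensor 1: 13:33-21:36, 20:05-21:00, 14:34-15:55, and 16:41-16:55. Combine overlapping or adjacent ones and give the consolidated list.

Sort by start: 13:33–21:36, 14:34–15:55, 16:41–16:55, 20:05–21:00.
14:34–15:55 overlaps/touches 13:33–21:36 → extend to 13:33–21:36.
16:41–16:55 overlaps/touches 13:33–21:36 → extend to 13:33–21:36.
20:05–21:00 overlaps/touches 13:33–21:36 → extend to 13:33–21:36.

13:33–21:36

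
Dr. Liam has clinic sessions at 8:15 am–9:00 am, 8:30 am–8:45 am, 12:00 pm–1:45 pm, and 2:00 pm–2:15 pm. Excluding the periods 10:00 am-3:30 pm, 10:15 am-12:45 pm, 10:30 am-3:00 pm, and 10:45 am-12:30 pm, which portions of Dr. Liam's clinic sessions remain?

8:15 am–9:00 am

First set merges to 8:15 am–9:00 am, 12:00 pm–1:45 pm, 2:00 pm–2:15 pm.
Second set merges to 10:00 am–3:30 pm.
8:15 am–9:00 am: nothing removed.
12:00 pm–1:45 pm: entirely removed.
2:00 pm–2:15 pm: entirely removed.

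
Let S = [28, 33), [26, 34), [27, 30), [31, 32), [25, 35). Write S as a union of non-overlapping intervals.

Sort by start: [25, 35), [26, 34), [27, 30), [28, 33), [31, 32).
[26, 34) overlaps/touches [25, 35) → extend to [25, 35).
[27, 30) overlaps/touches [25, 35) → extend to [25, 35).
[28, 33) overlaps/touches [25, 35) → extend to [25, 35).
[31, 32) overlaps/touches [25, 35) → extend to [25, 35).

[25, 35)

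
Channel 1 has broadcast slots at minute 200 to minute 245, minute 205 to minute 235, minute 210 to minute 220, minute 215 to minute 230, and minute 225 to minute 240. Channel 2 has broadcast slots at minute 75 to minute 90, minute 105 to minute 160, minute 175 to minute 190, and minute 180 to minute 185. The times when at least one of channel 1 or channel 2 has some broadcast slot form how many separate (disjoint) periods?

4

A, merged: minute 200 to minute 245.
B, merged: minute 75 to minute 90, minute 105 to minute 160, minute 175 to minute 190.
A ∪ B = minute 75 to minute 90, minute 105 to minute 160, minute 175 to minute 190, minute 200 to minute 245.
That is 4 disjoint pieces.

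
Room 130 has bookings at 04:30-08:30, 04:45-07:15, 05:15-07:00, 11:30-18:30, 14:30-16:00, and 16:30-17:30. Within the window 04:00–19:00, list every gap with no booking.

04:00–04:30, 08:30–11:30, 18:30–19:00

After merging, the occupied span is 04:30–08:30, 11:30–18:30.
Complement within 04:00–19:00: 04:00–04:30, 08:30–11:30, 18:30–19:00.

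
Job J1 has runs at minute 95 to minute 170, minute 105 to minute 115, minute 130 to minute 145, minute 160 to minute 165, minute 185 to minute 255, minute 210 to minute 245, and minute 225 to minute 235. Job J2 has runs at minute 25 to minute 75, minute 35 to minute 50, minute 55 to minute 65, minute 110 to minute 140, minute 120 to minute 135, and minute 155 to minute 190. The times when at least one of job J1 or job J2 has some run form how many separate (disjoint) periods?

2

Merge the first list: minute 95 to minute 170, minute 185 to minute 255.
Merge the second list: minute 25 to minute 75, minute 110 to minute 140, minute 155 to minute 190.
A ∪ B = minute 25 to minute 75, minute 95 to minute 255.
That is 2 disjoint pieces.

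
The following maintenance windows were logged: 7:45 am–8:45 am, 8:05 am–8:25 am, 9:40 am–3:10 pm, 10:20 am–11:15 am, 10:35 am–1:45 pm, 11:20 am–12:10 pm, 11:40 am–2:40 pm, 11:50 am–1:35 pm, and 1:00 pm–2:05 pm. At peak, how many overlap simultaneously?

Walk the sorted start/end points keeping a running depth.
The depth first hits 5 at 11:50 am.

5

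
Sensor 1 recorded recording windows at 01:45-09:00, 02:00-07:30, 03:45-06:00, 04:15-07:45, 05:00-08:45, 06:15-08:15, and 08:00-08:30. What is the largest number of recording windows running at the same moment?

5

Sweep endpoints in order; track running count of active intervals.
Peak of 5 reached at 05:00.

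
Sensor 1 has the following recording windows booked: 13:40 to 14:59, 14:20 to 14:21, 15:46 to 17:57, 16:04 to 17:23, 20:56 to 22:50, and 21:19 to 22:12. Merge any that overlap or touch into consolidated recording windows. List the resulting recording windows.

14:20-14:21 overlaps/touches 13:40-14:59 → extend to 13:40-14:59.
15:46-17:57 is disjoint → start new block.
16:04-17:23 overlaps/touches 15:46-17:57 → extend to 15:46-17:57.
20:56-22:50 is disjoint → start new block.
21:19-22:12 overlaps/touches 20:56-22:50 → extend to 20:56-22:50.

13:40-14:59, 15:46-17:57, 20:56-22:50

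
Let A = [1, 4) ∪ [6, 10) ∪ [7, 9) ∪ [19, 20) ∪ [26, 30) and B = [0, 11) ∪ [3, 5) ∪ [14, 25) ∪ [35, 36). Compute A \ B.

[26, 30)

First set merges to [1, 4), [6, 10), [19, 20), [26, 30).
Second set merges to [0, 11), [14, 25), [35, 36).
[1, 4): entirely removed.
[6, 10): entirely removed.
[19, 20): entirely removed.
[26, 30): nothing removed.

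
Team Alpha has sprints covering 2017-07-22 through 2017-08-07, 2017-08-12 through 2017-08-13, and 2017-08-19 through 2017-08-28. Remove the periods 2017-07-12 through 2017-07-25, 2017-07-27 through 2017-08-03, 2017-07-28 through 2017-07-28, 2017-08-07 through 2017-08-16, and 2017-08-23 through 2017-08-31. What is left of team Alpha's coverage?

Second set merges to 2017-07-12 through 2017-07-25, 2017-07-27 through 2017-08-03, 2017-08-07 through 2017-08-16, 2017-08-23 through 2017-08-31.
2017-07-22 through 2017-08-07 \ B = 2017-07-26 through 2017-07-26, 2017-08-04 through 2017-08-06.
2017-08-12 through 2017-08-13: entirely removed.
2017-08-19 through 2017-08-28 \ B = 2017-08-19 through 2017-08-22.

2017-07-26 through 2017-07-26, 2017-08-04 through 2017-08-06, 2017-08-19 through 2017-08-22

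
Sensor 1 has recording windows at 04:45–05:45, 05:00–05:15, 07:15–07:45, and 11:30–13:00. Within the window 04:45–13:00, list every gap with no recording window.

05:45–07:15, 07:45–11:30

After merging, the occupied span is 04:45–05:45, 07:15–07:45, 11:30–13:00.
Uncovered inside 04:45–13:00: 05:45–07:15, 07:45–11:30.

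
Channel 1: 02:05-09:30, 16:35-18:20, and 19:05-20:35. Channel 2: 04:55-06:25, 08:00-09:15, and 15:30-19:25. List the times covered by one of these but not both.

A \ B = 02:05–04:55, 06:25–08:00, 09:15–09:30, 19:25–20:35.
B \ A = 15:30–16:35, 18:20–19:05.
Union of the two gives the symmetric difference.

02:05–04:55, 06:25–08:00, 09:15–09:30, 15:30–16:35, 18:20–19:05, 19:25–20:35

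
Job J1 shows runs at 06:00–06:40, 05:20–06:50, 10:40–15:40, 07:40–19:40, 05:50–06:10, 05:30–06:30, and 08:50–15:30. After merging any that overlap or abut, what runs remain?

Sort by start: 05:20–06:50, 05:30–06:30, 05:50–06:10, 06:00–06:40, 07:40–19:40, 08:50–15:30, 10:40–15:40.
05:30–06:30 overlaps/touches 05:20–06:50 → extend to 05:20–06:50.
05:50–06:10 overlaps/touches 05:20–06:50 → extend to 05:20–06:50.
06:00–06:40 overlaps/touches 05:20–06:50 → extend to 05:20–06:50.
07:40–19:40 is disjoint → start new block.
08:50–15:30 overlaps/touches 07:40–19:40 → extend to 07:40–19:40.
10:40–15:40 overlaps/touches 07:40–19:40 → extend to 07:40–19:40.

05:20–06:50, 07:40–19:40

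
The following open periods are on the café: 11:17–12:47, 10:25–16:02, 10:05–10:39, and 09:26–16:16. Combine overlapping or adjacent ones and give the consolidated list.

Sort by start: 09:26-16:16, 10:05-10:39, 10:25-16:02, 11:17-12:47.
10:05-10:39 overlaps/touches 09:26-16:16 → extend to 09:26-16:16.
10:25-16:02 overlaps/touches 09:26-16:16 → extend to 09:26-16:16.
11:17-12:47 overlaps/touches 09:26-16:16 → extend to 09:26-16:16.

09:26-16:16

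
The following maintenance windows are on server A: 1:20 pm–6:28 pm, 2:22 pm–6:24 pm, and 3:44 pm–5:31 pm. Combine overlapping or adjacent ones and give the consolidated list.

1:20 pm–6:28 pm

2:22 pm–6:24 pm overlaps/touches 1:20 pm–6:28 pm → extend to 1:20 pm–6:28 pm.
3:44 pm–5:31 pm overlaps/touches 1:20 pm–6:28 pm → extend to 1:20 pm–6:28 pm.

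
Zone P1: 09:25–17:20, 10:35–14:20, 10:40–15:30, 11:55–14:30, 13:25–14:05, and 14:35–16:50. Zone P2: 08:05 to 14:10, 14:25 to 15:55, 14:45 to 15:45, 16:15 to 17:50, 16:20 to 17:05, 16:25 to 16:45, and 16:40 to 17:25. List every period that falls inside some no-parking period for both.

09:25–14:10, 14:25–15:55, 16:15–17:20

A, merged: 09:25–17:20.
B, merged: 08:05–14:10, 14:25–15:55, 16:15–17:50.
09:25–17:20 ∩ B → 09:25–14:10, 14:25–15:55, 16:15–17:20.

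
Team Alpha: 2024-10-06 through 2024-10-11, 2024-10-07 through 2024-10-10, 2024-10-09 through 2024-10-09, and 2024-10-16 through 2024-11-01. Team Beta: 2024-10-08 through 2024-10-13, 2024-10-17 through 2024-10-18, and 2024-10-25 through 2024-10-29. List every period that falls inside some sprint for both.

Merge the first list: 2024-10-06 through 2024-10-11, 2024-10-16 through 2024-11-01.
2024-10-06 through 2024-10-11 ∩ B → 2024-10-08 through 2024-10-11.
2024-10-16 through 2024-11-01 ∩ B → 2024-10-17 through 2024-10-18, 2024-10-25 through 2024-10-29.

2024-10-08 through 2024-10-11, 2024-10-17 through 2024-10-18, 2024-10-25 through 2024-10-29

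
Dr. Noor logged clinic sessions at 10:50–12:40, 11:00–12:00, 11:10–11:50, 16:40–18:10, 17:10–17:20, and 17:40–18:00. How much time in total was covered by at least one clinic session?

3 h 20 min

Merged: 10:50–12:40, 16:40–18:10.
Lengths: 1 h 50 min + 1 h 30 min = 3 h 20 min.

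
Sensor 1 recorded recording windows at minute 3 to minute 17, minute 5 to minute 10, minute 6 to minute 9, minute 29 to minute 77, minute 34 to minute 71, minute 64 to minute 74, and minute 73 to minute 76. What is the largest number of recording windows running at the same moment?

At minute 6, 3 of the intervals are simultaneously active.
No point has more.

3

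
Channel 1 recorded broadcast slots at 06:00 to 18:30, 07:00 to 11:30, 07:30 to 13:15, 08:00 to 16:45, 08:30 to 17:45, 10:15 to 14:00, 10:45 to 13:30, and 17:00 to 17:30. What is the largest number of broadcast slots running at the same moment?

7

Walk the sorted start/end points keeping a running depth.
The depth first hits 7 at 10:45.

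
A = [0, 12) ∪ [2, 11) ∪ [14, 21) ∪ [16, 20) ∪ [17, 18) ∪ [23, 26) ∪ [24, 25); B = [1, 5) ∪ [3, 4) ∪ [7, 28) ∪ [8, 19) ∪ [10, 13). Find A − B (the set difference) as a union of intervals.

[0, 1) ∪ [5, 7)

First set merges to [0, 12), [14, 21), [23, 26).
Second set merges to [1, 5), [7, 28).
[0, 12) minus B → [0, 1), [5, 7).
[14, 21): fully covered by B → removed.
[23, 26): fully covered by B → removed.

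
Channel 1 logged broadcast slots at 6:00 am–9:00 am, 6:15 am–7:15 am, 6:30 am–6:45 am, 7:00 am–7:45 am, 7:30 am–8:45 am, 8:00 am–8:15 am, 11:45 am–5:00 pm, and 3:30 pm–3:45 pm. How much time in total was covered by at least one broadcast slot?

8 h 15 min

Merged: 6:00 am–9:00 am, 11:45 am–5:00 pm.
Lengths: 3 h + 5 h 15 min = 8 h 15 min.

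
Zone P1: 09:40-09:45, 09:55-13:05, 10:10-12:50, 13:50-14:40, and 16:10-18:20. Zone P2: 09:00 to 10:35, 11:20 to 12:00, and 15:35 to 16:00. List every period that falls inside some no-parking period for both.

09:40-09:45, 09:55-10:35, 11:20-12:00

Merge the first list: 09:40-09:45, 09:55-13:05, 13:50-14:40, 16:10-18:20.
09:40-09:45 meets the second set on 09:40-09:45.
09:55-13:05 meets the second set on 09:55-10:35, 11:20-12:00.
13:50-14:40: no overlap with the second set.
16:10-18:20: no overlap with the second set.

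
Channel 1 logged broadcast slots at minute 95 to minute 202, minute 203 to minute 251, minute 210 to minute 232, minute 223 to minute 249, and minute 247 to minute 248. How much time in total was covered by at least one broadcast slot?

155 minutes

Merged: minute 95 to minute 202, minute 203 to minute 251.
Lengths: 107 minutes + 48 minutes = 155 minutes.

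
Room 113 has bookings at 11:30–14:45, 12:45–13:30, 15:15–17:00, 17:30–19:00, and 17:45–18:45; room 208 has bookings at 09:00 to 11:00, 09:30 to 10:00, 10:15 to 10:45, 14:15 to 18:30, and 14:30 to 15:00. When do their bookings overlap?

14:15-14:45, 15:15-17:00, 17:30-18:30

Merge the first list: 11:30-14:45, 15:15-17:00, 17:30-19:00.
Merge the second list: 09:00-11:00, 14:15-18:30.
11:30-14:45 ∩ B → 14:15-14:45.
15:15-17:00 ∩ B → 15:15-17:00.
17:30-19:00 ∩ B → 17:30-18:30.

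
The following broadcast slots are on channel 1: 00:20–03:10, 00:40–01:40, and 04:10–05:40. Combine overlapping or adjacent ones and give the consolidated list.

00:20-03:10, 04:10-05:40

00:40-01:40 overlaps/touches 00:20-03:10 → extend to 00:20-03:10.
04:10-05:40 is disjoint → start new block.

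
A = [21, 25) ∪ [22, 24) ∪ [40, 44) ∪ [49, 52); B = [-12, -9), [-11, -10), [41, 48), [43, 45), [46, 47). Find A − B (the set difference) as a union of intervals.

A, merged: [21, 25), [40, 44), [49, 52).
B, merged: [-12, -9), [41, 48).
[21, 25): no B overlap → unchanged.
[40, 44) minus B → [40, 41).
[49, 52): no B overlap → unchanged.

[21, 25) ∪ [40, 41) ∪ [49, 52)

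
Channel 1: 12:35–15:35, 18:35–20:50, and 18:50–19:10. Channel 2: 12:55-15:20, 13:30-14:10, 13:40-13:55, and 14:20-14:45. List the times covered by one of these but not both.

12:35–12:55, 15:20–15:35, 18:35–20:50

Merge the first list: 12:35–15:35, 18:35–20:50.
Merge the second list: 12:55–15:20.
A but not B: 12:35–12:55, 15:20–15:35, 18:35–20:50.
B but not A: none.
Combining gives A △ B.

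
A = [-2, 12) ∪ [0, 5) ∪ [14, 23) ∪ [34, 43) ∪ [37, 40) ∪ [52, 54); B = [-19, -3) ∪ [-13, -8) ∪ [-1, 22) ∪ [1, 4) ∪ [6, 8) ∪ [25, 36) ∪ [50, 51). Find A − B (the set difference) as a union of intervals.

[-2, -1) ∪ [22, 23) ∪ [36, 43) ∪ [52, 54)

Merge the first list: [-2, 12), [14, 23), [34, 43), [52, 54).
Merge the second list: [-19, -3), [-1, 22), [25, 36), [50, 51).
[-2, 12) minus B → [-2, -1).
[14, 23) minus B → [22, 23).
[34, 43) minus B → [36, 43).
[52, 54): no B overlap → unchanged.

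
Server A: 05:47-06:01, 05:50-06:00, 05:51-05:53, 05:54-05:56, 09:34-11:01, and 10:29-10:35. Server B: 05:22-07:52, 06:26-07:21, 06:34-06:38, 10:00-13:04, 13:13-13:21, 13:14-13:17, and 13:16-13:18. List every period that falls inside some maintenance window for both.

Merge the first list: 05:47-06:01, 09:34-11:01.
Merge the second list: 05:22-07:52, 10:00-13:04, 13:13-13:21.
05:47-06:01 meets the second set on 05:47-06:01.
09:34-11:01 meets the second set on 10:00-11:01.

05:47-06:01, 10:00-11:01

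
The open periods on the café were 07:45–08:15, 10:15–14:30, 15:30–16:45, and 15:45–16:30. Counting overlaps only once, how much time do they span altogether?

6 h

Merged: 07:45–08:15, 10:15–14:30, 15:30–16:45.
Lengths: 30 min + 4 h 15 min + 1 h 15 min = 6 h.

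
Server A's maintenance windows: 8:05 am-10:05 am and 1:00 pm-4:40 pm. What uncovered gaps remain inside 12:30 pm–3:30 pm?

12:30 pm–1:00 pm

Covered (merged): 8:05 am–10:05 am, 1:00 pm–4:40 pm.
Gaps within 12:30 pm–3:30 pm: 12:30 pm–1:00 pm.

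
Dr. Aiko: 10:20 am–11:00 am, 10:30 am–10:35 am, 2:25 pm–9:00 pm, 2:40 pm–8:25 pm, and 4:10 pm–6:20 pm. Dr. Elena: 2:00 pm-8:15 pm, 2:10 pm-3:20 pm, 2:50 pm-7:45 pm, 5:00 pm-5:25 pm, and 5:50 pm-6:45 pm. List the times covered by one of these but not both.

10:20 am–11:00 am, 2:00 pm–2:25 pm, 8:15 pm–9:00 pm

First set merges to 10:20 am–11:00 am, 2:25 pm–9:00 pm.
Second set merges to 2:00 pm–8:15 pm.
A \ B = 10:20 am–11:00 am, 8:15 pm–9:00 pm.
B \ A = 2:00 pm–2:25 pm.
Union of the two gives the symmetric difference.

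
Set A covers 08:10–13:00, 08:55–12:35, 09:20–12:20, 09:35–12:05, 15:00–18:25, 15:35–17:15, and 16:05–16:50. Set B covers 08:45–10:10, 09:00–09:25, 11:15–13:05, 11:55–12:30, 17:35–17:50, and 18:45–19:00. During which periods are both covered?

Merge the first list: 08:10-13:00, 15:00-18:25.
Merge the second list: 08:45-10:10, 11:15-13:05, 17:35-17:50, 18:45-19:00.
08:10-13:00 overlaps B on 08:45-10:10, 11:15-13:00.
15:00-18:25 overlaps B on 17:35-17:50.

08:45-10:10, 11:15-13:00, 17:35-17:50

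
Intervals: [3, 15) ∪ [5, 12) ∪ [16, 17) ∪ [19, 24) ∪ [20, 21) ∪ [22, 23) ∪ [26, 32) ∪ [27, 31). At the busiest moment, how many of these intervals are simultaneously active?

Walk the sorted start/end points keeping a running depth.
The depth first hits 2 at 5.

2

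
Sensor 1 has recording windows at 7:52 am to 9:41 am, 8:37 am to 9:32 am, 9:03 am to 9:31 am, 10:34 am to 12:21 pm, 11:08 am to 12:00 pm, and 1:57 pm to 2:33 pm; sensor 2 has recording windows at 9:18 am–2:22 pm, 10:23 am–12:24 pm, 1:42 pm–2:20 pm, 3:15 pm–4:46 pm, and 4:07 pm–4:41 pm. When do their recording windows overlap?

A, merged: 7:52 am-9:41 am, 10:34 am-12:21 pm, 1:57 pm-2:33 pm.
B, merged: 9:18 am-2:22 pm, 3:15 pm-4:46 pm.
7:52 am-9:41 am overlaps B on 9:18 am-9:41 am.
10:34 am-12:21 pm overlaps B on 10:34 am-12:21 pm.
1:57 pm-2:33 pm overlaps B on 1:57 pm-2:22 pm.

9:18 am-9:41 am, 10:34 am-12:21 pm, 1:57 pm-2:22 pm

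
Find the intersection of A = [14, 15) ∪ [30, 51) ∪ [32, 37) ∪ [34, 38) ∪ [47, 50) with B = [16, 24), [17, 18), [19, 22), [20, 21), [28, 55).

[30, 51)

Merge the first list: [14, 15), [30, 51).
Merge the second list: [16, 24), [28, 55).
[14, 15) meets no B interval.
[30, 51) ∩ B → [30, 51).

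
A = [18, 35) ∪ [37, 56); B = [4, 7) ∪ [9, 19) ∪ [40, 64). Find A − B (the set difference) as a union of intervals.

[19, 35) ∪ [37, 40)

[18, 35) minus B → [19, 35).
[37, 56) minus B → [37, 40).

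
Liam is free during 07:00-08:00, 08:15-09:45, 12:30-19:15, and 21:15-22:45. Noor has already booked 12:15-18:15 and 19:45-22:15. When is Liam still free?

07:00–08:00, 08:15–09:45, 18:15–19:15, 22:15–22:45

07:00–08:00: no B overlap → unchanged.
08:15–09:45: no B overlap → unchanged.
12:30–19:15 minus B → 18:15–19:15.
21:15–22:45 minus B → 22:15–22:45.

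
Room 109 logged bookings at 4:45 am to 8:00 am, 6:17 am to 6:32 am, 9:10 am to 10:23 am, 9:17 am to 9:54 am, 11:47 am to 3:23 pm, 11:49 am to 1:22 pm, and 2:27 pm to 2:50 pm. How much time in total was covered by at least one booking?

Merged: 4:45 am–8:00 am, 9:10 am–10:23 am, 11:47 am–3:23 pm.
Lengths: 3 h 15 min + 1 h 13 min + 3 h 36 min = 8 h 4 min.

8 h 4 min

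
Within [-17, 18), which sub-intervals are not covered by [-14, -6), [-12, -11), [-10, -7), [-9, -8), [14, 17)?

[-17, -14) ∪ [-6, 14) ∪ [17, 18)

Covered (merged): [-14, -6), [14, 17).
Uncovered inside [-17, 18): [-17, -14), [-6, 14), [17, 18).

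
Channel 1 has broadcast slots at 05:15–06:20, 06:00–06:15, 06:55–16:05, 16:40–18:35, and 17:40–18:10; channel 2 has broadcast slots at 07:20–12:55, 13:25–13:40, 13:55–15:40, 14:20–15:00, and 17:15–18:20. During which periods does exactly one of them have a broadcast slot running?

05:15–06:20, 06:55–07:20, 12:55–13:25, 13:40–13:55, 15:40–16:05, 16:40–17:15, 18:20–18:35

Merge the first list: 05:15–06:20, 06:55–16:05, 16:40–18:35.
Merge the second list: 07:20–12:55, 13:25–13:40, 13:55–15:40, 17:15–18:20.
Only in the first: 05:15–06:20, 06:55–07:20, 12:55–13:25, 13:40–13:55, 15:40–16:05, 16:40–17:15, 18:20–18:35.
Only in the second: none.
Together these are the periods covered by exactly one.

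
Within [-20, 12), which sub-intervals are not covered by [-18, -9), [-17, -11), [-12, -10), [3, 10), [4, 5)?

[-20, -18) ∪ [-9, 3) ∪ [10, 12)

After merging, the occupied span is [-18, -9), [3, 10).
Gaps within [-20, 12): [-20, -18), [-9, 3), [10, 12).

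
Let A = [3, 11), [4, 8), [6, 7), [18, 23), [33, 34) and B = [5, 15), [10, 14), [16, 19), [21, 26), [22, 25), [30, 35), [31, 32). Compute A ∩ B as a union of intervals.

First set merges to [3, 11), [18, 23), [33, 34).
Second set merges to [5, 15), [16, 19), [21, 26), [30, 35).
[3, 11) ∩ B → [5, 11).
[18, 23) ∩ B → [18, 19), [21, 23).
[33, 34) ∩ B → [33, 34).

[5, 11) ∪ [18, 19) ∪ [21, 23) ∪ [33, 34)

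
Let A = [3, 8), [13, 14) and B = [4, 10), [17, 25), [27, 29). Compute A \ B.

[3, 8) \ B = [3, 4).
[13, 14): nothing removed.

[3, 4) ∪ [13, 14)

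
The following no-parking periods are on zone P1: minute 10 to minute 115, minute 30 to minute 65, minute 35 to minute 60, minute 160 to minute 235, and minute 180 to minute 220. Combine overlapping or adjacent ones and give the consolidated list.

minute 30 to minute 65 overlaps/touches minute 10 to minute 115 → extend to minute 10 to minute 115.
minute 35 to minute 60 overlaps/touches minute 10 to minute 115 → extend to minute 10 to minute 115.
minute 160 to minute 235 is disjoint → start new block.
minute 180 to minute 220 overlaps/touches minute 160 to minute 235 → extend to minute 160 to minute 235.

minute 10 to minute 115, minute 160 to minute 235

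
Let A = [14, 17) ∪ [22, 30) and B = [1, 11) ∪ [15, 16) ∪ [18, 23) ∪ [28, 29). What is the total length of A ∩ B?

3

A ∩ B = [15, 16), [22, 23), [28, 29).
Total: 1 + 1 + 1 = 3.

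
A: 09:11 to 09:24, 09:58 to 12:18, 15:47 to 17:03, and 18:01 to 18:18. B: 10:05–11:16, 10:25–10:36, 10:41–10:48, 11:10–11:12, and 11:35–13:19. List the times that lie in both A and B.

10:05–11:16, 11:35–12:18

Second set merges to 10:05–11:16, 11:35–13:19.
09:11–09:24: no overlap with the second set.
09:58–12:18 meets the second set on 10:05–11:16, 11:35–12:18.
15:47–17:03: no overlap with the second set.
18:01–18:18: no overlap with the second set.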